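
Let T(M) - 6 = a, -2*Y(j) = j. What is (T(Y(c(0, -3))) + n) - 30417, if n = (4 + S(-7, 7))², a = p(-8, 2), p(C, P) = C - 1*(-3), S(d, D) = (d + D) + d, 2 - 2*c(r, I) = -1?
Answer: -30407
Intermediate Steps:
c(r, I) = 3/2 (c(r, I) = 1 - ½*(-1) = 1 + ½ = 3/2)
Y(j) = -j/2
S(d, D) = D + 2*d (S(d, D) = (D + d) + d = D + 2*d)
p(C, P) = 3 + C (p(C, P) = C + 3 = 3 + C)
a = -5 (a = 3 - 8 = -5)
T(M) = 1 (T(M) = 6 - 5 = 1)
n = 9 (n = (4 + (7 + 2*(-7)))² = (4 + (7 - 14))² = (4 - 7)² = (-3)² = 9)
(T(Y(c(0, -3))) + n) - 30417 = (1 + 9) - 30417 = 10 - 30417 = -30407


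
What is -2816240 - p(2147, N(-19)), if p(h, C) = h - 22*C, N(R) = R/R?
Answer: -2818365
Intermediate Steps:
N(R) = 1
-2816240 - p(2147, N(-19)) = -2816240 - (2147 - 22*1) = -2816240 - (2147 - 22) = -2816240 - 1*2125 = -2816240 - 2125 = -2818365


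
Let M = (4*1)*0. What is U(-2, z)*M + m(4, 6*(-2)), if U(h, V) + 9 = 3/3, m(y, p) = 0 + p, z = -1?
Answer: -12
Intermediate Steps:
m(y, p) = p
M = 0 (M = 4*0 = 0)
U(h, V) = -8 (U(h, V) = -9 + 3/3 = -9 + 3*(1/3) = -9 + 1 = -8)
U(-2, z)*M + m(4, 6*(-2)) = -8*0 + 6*(-2) = 0 - 12 = -12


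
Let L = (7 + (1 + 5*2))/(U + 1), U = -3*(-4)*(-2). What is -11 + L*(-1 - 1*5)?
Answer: -145/23 ≈ -6.3043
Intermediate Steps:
U = -24 (U = 12*(-2) = -24)
L = -18/23 (L = (7 + (1 + 5*2))/(-24 + 1) = (7 + (1 + 10))/(-23) = (7 + 11)*(-1/23) = 18*(-1/23) = -18/23 ≈ -0.78261)
-11 + L*(-1 - 1*5) = -11 - 18*(-1 - 1*5)/23 = -11 - 18*(-1 - 5)/23 = -11 - 18/23*(-6) = -11 + 108/23 = -145/23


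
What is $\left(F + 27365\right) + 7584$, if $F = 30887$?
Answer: $65836$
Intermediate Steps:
$\left(F + 27365\right) + 7584 = \left(30887 + 27365\right) + 7584 = 58252 + 7584 = 65836$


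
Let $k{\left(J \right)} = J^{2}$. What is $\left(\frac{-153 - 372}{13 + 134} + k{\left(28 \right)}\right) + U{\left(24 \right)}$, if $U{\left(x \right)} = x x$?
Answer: $\frac{9495}{7} \approx 1356.4$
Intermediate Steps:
$U{\left(x \right)} = x^{2}$
$\left(\frac{-153 - 372}{13 + 134} + k{\left(28 \right)}\right) + U{\left(24 \right)} = \left(\frac{-153 - 372}{13 + 134} + 28^{2}\right) + 24^{2} = \left(- \frac{525}{147} + 784\right) + 576 = \left(\left(-525\right) \frac{1}{147} + 784\right) + 576 = \left(- \frac{25}{7} + 784\right) + 576 = \frac{5463}{7} + 576 = \frac{9495}{7}$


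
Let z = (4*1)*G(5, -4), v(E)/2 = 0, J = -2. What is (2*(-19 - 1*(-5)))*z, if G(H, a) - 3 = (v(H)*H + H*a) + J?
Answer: 2128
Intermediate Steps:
v(E) = 0 (v(E) = 2*0 = 0)
G(H, a) = 1 + H*a (G(H, a) = 3 + ((0*H + H*a) - 2) = 3 + ((0 + H*a) - 2) = 3 + (H*a - 2) = 3 + (-2 + H*a) = 1 + H*a)
z = -76 (z = (4*1)*(1 + 5*(-4)) = 4*(1 - 20) = 4*(-19) = -76)
(2*(-19 - 1*(-5)))*z = (2*(-19 - 1*(-5)))*(-76) = (2*(-19 + 5))*(-76) = (2*(-14))*(-76) = -28*(-76) = 2128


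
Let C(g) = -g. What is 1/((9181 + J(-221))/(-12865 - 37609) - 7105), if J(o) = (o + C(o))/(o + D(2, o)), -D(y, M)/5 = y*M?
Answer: -50474/358626951 ≈ -0.00014074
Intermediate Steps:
D(y, M) = -5*M*y (D(y, M) = -5*y*M = -5*M*y)
J(o) = 0 (J(o) = (o - o)/(o - 5*o*2) = 0/(o - 10*o) = 0/((-9*o)) = 0*(-1/(9*o)) = 0)
1/((9181 + J(-221))/(-12865 - 37609) - 7105) = 1/((9181 + 0)/(-12865 - 37609) - 7105) = 1/(9181/(-50474) - 7105) = 1/(9181*(-1/50474) - 7105) = 1/(-9181/50474 - 7105) = 1/(-358626951/50474) = -50474/358626951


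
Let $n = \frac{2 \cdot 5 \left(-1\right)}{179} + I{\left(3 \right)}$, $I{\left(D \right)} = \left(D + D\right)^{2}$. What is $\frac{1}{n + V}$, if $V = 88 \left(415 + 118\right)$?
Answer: $\frac{179}{8402250} \approx 2.1304 \cdot 10^{-5}$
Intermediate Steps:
$I{\left(D \right)} = 4 D^{2}$ ($I{\left(D \right)} = \left(2 D\right)^{2} = 4 D^{2}$)
$V = 46904$ ($V = 88 \cdot 533 = 46904$)
$n = \frac{6434}{179}$ ($n = \frac{2 \cdot 5 \left(-1\right)}{179} + 4 \cdot 3^{2} = \frac{10 \left(-1\right)}{179} + 4 \cdot 9 = \frac{1}{179} \left(-10\right) + 36 = - \frac{10}{179} + 36 = \frac{6434}{179} \approx 35.944$)
$\frac{1}{n + V} = \frac{1}{\frac{6434}{179} + 46904} = \frac{1}{\frac{8402250}{179}} = \frac{179}{8402250}$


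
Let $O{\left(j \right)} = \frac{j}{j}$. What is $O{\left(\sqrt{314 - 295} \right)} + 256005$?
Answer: $256006$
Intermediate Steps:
$O{\left(j \right)} = 1$
$O{\left(\sqrt{314 - 295} \right)} + 256005 = 1 + 256005 = 256006$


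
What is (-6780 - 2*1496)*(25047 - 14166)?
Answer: -106329132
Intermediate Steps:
(-6780 - 2*1496)*(25047 - 14166) = (-6780 - 2992)*10881 = -9772*10881 = -106329132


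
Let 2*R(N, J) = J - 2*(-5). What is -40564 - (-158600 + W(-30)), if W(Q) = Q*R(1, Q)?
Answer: 117736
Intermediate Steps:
R(N, J) = 5 + J/2 (R(N, J) = (J - 2*(-5))/2 = (J + 10)/2 = (10 + J)/2 = 5 + J/2)
W(Q) = Q*(5 + Q/2)
-40564 - (-158600 + W(-30)) = -40564 - (-158600 + (½)*(-30)*(10 - 30)) = -40564 - (-158600 + (½)*(-30)*(-20)) = -40564 - (-158600 + 300) = -40564 - 1*(-158300) = -40564 + 158300 = 117736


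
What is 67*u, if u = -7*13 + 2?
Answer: -5963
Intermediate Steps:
u = -89 (u = -91 + 2 = -89)
67*u = 67*(-89) = -5963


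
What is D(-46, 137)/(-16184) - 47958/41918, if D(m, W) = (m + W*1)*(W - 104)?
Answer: -64430859/48457208 ≈ -1.3296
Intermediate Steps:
D(m, W) = (-104 + W)*(W + m) (D(m, W) = (m + W)*(-104 + W) = (W + m)*(-104 + W) = (-104 + W)*(W + m))
D(-46, 137)/(-16184) - 47958/41918 = (137² - 104*137 - 104*(-46) + 137*(-46))/(-16184) - 47958/41918 = (18769 - 14248 + 4784 - 6302)*(-1/16184) - 47958*1/41918 = 3003*(-1/16184) - 23979/20959 = -429/2312 - 23979/20959 = -64430859/48457208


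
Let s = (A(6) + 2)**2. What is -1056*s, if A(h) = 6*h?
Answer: -1524864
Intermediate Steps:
s = 1444 (s = (6*6 + 2)**2 = (36 + 2)**2 = 38**2 = 1444)
-1056*s = -1056*1444 = -1524864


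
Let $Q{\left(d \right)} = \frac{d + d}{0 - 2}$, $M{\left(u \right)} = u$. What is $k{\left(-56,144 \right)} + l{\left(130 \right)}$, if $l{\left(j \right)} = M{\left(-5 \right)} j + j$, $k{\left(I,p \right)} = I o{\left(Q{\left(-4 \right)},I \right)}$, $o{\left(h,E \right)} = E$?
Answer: $2616$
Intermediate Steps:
$Q{\left(d \right)} = - d$ ($Q{\left(d \right)} = \frac{2 d}{-2} = 2 d \left(- \frac{1}{2}\right) = - d$)
$k{\left(I,p \right)} = I^{2}$ ($k{\left(I,p \right)} = I I = I^{2}$)
$l{\left(j \right)} = - 4 j$ ($l{\left(j \right)} = - 5 j + j = - 4 j$)
$k{\left(-56,144 \right)} + l{\left(130 \right)} = \left(-56\right)^{2} - 520 = 3136 - 520 = 2616$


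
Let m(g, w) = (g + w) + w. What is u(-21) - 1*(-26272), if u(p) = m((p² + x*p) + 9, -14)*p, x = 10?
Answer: 21820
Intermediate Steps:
m(g, w) = g + 2*w
u(p) = p*(-19 + p² + 10*p) (u(p) = (((p² + 10*p) + 9) + 2*(-14))*p = ((9 + p² + 10*p) - 28)*p = (-19 + p² + 10*p)*p = p*(-19 + p² + 10*p))
u(-21) - 1*(-26272) = -21*(-19 + (-21)² + 10*(-21)) - 1*(-26272) = -21*(-19 + 441 - 210) + 26272 = -21*212 + 26272 = -4452 + 26272 = 21820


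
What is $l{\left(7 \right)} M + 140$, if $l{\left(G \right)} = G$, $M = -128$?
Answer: $-756$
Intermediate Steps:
$l{\left(7 \right)} M + 140 = 7 \left(-128\right) + 140 = -896 + 140 = -756$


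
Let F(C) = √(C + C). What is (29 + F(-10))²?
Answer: 821 + 116*I*√5 ≈ 821.0 + 259.38*I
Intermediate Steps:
F(C) = √2*√C (F(C) = √(2*C) = √2*√C)
(29 + F(-10))² = (29 + √2*√(-10))² = (29 + √2*(I*√10))² = (29 + 2*I*√5)²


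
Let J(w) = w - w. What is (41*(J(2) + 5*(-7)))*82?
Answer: -117670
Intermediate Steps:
J(w) = 0
(41*(J(2) + 5*(-7)))*82 = (41*(0 + 5*(-7)))*82 = (41*(0 - 35))*82 = (41*(-35))*82 = -1435*82 = -117670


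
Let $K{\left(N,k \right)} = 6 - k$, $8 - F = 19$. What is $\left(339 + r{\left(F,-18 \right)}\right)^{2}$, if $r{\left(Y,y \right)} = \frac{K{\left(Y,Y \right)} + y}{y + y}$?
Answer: $\frac{148962025}{1296} \approx 1.1494 \cdot 10^{5}$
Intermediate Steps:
$F = -11$ ($F = 8 - 19 = -11$)
$r{\left(Y,y \right)} = \frac{6 + y - Y}{2 y}$ ($r{\left(Y,y \right)} = \frac{\left(6 - Y\right) + y}{y + y} = \frac{6 + y - Y}{2 y}$)
$\left(339 + r{\left(F,-18 \right)}\right)^{2} = \left(339 + \frac{6 - 18 - -11}{2 \left(-18\right)}\right)^{2} = \left(339 + \frac{1}{2} \left(- \frac{1}{18}\right) \left(6 - 18 + 11\right)\right)^{2} = \left(339 + \frac{1}{2} \left(- \frac{1}{18}\right) \left(-1\right)\right)^{2} = \left(339 + \frac{1}{36}\right)^{2} = \left(\frac{12205}{36}\right)^{2} = \frac{148962025}{1296}$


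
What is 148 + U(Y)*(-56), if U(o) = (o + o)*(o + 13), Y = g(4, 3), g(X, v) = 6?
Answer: -12620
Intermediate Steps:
Y = 6
U(o) = 2*o*(13 + o) (U(o) = (2*o)*(13 + o) = 2*o*(13 + o))
148 + U(Y)*(-56) = 148 + (2*6*(13 + 6))*(-56) = 148 + (2*6*19)*(-56) = 148 + 228*(-56) = 148 - 12768 = -12620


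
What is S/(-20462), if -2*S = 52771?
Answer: 52771/40924 ≈ 1.2895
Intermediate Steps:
S = -52771/2 (S = -1/2*52771 = -52771/2 ≈ -26386.)
S/(-20462) = -52771/2/(-20462) = -52771/2*(-1/20462) = 52771/40924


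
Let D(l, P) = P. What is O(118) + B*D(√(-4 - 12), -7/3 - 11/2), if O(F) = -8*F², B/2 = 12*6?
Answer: -112520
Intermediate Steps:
B = 144 (B = 2*(12*6) = 2*72 = 144)
O(118) + B*D(√(-4 - 12), -7/3 - 11/2) = -8*118² + 144*(-7/3 - 11/2) = -8*13924 + 144*(-7*⅓ - 11*½) = -111392 + 144*(-7/3 - 11/2) = -111392 + 144*(-47/6) = -111392 - 1128 = -112520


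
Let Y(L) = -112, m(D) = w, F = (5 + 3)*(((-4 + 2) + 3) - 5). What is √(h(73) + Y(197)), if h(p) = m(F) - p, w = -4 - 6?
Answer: I*√195 ≈ 13.964*I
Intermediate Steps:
F = -32 (F = 8*((-2 + 3) - 5) = 8*(1 - 5) = 8*(-4) = -32)
w = -10
m(D) = -10
h(p) = -10 - p
√(h(73) + Y(197)) = √((-10 - 1*73) - 112) = √((-10 - 73) - 112) = √(-83 - 112) = √(-195) = I*√195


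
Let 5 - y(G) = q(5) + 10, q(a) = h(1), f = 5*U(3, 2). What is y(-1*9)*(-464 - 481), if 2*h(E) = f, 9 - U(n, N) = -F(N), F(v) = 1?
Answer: 28350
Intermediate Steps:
U(n, N) = 10 (U(n, N) = 9 - (-1) = 9 - 1*(-1) = 9 + 1 = 10)
f = 50 (f = 5*10 = 50)
h(E) = 25 (h(E) = (½)*50 = 25)
q(a) = 25
y(G) = -30 (y(G) = 5 - (25 + 10) = 5 - 1*35 = 5 - 35 = -30)
y(-1*9)*(-464 - 481) = -30*(-464 - 481) = -30*(-945) = 28350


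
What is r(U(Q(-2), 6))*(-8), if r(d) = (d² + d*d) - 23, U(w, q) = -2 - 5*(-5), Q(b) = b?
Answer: -8280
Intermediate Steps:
U(w, q) = 23 (U(w, q) = -2 + 25 = 23)
r(d) = -23 + 2*d² (r(d) = (d² + d²) - 23 = 2*d² - 23 = -23 + 2*d²)
r(U(Q(-2), 6))*(-8) = (-23 + 2*23²)*(-8) = (-23 + 2*529)*(-8) = (-23 + 1058)*(-8) = 1035*(-8) = -8280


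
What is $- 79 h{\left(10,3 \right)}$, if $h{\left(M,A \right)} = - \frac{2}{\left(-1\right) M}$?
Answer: $- \frac{79}{5} \approx -15.8$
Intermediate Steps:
$h{\left(M,A \right)} = \frac{2}{M}$ ($h{\left(M,A \right)} = - 2 \left(- \frac{1}{M}\right) = \frac{2}{M}$)
$- 79 h{\left(10,3 \right)} = - 79 \cdot \frac{2}{10} = - 79 \cdot 2 \cdot \frac{1}{10} = \left(-79\right) \frac{1}{5} = - \frac{79}{5}$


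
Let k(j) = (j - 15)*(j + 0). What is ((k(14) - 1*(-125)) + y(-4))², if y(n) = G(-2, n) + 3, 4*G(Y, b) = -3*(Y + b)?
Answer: 56169/4 ≈ 14042.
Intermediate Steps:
G(Y, b) = -3*Y/4 - 3*b/4 (G(Y, b) = (-3*(Y + b))/4 = (-3*Y - 3*b)/4 = -3*Y/4 - 3*b/4)
k(j) = j*(-15 + j) (k(j) = (-15 + j)*j = j*(-15 + j))
y(n) = 9/2 - 3*n/4 (y(n) = (-¾*(-2) - 3*n/4) + 3 = (3/2 - 3*n/4) + 3 = 9/2 - 3*n/4)
((k(14) - 1*(-125)) + y(-4))² = ((14*(-15 + 14) - 1*(-125)) + (9/2 - ¾*(-4)))² = ((14*(-1) + 125) + (9/2 + 3))² = ((-14 + 125) + 15/2)² = (111 + 15/2)² = (237/2)² = 56169/4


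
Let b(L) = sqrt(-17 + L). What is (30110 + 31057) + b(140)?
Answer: 61167 + sqrt(123) ≈ 61178.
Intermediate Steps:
(30110 + 31057) + b(140) = (30110 + 31057) + sqrt(-17 + 140) = 61167 + sqrt(123)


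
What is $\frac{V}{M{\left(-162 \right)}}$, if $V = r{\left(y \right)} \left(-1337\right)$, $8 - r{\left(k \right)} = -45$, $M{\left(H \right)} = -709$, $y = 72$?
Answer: $\frac{70861}{709} \approx 99.945$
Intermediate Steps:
$r{\left(k \right)} = 53$ ($r{\left(k \right)} = 8 - -45 = 8 + 45 = 53$)
$V = -70861$ ($V = 53 \left(-1337\right) = -70861$)
$\frac{V}{M{\left(-162 \right)}} = - \frac{70861}{-709} = \left(-70861\right) \left(- \frac{1}{709}\right) = \frac{70861}{709}$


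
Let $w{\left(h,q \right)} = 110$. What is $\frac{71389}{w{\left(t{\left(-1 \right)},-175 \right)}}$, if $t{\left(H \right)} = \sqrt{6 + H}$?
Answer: $\frac{71389}{110} \approx 648.99$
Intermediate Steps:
$\frac{71389}{w{\left(t{\left(-1 \right)},-175 \right)}} = \frac{71389}{110}$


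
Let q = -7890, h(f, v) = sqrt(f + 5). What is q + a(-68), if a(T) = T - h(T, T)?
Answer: -7958 - 3*I*sqrt(7) ≈ -7958.0 - 7.9373*I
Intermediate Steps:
h(f, v) = sqrt(5 + f)
a(T) = T - sqrt(5 + T)
q + a(-68) = -7890 + (-68 - sqrt(5 - 68)) = -7890 + (-68 - sqrt(-63)) = -7890 + (-68 - 3*I*sqrt(7)) = -7958 - 3*I*sqrt(7)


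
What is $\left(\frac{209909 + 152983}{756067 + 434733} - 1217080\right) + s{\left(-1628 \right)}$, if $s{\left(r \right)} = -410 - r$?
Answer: $- \frac{361962026677}{297700} \approx -1.2159 \cdot 10^{6}$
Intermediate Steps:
$\left(\frac{209909 + 152983}{756067 + 434733} - 1217080\right) + s{\left(-1628 \right)} = \left(\frac{209909 + 152983}{756067 + 434733} - 1217080\right) - -1218 = \left(\frac{362892}{1190800} - 1217080\right) + \left(-410 + 1628\right) = \left(362892 \cdot \frac{1}{1190800} - 1217080\right) + 1218 = \left(\frac{90723}{297700} - 1217080\right) + 1218 = - \frac{362324625277}{297700} + 1218 = - \frac{361962026677}{297700}$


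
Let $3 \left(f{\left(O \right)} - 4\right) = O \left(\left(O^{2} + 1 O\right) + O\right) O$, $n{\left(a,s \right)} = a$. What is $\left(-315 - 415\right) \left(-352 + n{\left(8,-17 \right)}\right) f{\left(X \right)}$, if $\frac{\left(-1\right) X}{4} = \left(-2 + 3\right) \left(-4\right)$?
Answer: $6172529600$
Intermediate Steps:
$X = 16$ ($X = - 4 \left(-2 + 3\right) \left(-4\right) = - 4 \cdot 1 \left(-4\right) = \left(-4\right) \left(-4\right) = 16$)
$f{\left(O \right)} = 4 + \frac{O^{2} \left(O^{2} + 2 O\right)}{3}$ ($f{\left(O \right)} = 4 + \frac{O \left(\left(O^{2} + 1 O\right) + O\right) O}{3} = 4 + \frac{O \left(\left(O^{2} + O\right) + O\right) O}{3} = 4 + \frac{O \left(\left(O + O^{2}\right) + O\right) O}{3} = 4 + \frac{O \left(O^{2} + 2 O\right) O}{3} = 4 + \frac{O^{2} \left(O^{2} + 2 O\right)}{3}$)
$\left(-315 - 415\right) \left(-352 + n{\left(8,-17 \right)}\right) f{\left(X \right)} = \left(-315 - 415\right) \left(-352 + 8\right) \left(4 + \frac{16^{4}}{3} + \frac{2 \cdot 16^{3}}{3}\right) = \left(-730\right) \left(-344\right) \left(4 + \frac{1}{3} \cdot 65536 + \frac{2}{3} \cdot 4096\right) = 251120 \left(4 + \frac{65536}{3} + \frac{8192}{3}\right) = 251120 \cdot 24580 = 6172529600$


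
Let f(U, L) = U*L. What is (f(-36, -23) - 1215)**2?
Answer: 149769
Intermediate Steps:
f(U, L) = L*U
(f(-36, -23) - 1215)**2 = (-23*(-36) - 1215)**2 = (828 - 1215)**2 = (-387)**2 = 149769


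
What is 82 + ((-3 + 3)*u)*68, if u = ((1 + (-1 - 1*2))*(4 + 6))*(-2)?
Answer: 82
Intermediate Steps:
u = 40 (u = ((1 + (-1 - 2))*10)*(-2) = ((1 - 3)*10)*(-2) = -2*10*(-2) = -20*(-2) = 40)
82 + ((-3 + 3)*u)*68 = 82 + ((-3 + 3)*40)*68 = 82 + (0*40)*68 = 82 + 0*68 = 82 + 0 = 82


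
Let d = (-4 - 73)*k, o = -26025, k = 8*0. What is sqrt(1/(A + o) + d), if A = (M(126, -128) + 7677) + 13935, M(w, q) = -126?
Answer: I*sqrt(4539)/4539 ≈ 0.014843*I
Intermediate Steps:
k = 0
A = 21486 (A = (-126 + 7677) + 13935 = 7551 + 13935 = 21486)
d = 0 (d = (-4 - 73)*0 = -77*0 = 0)
sqrt(1/(A + o) + d) = sqrt(1/(21486 - 26025) + 0) = sqrt(1/(-4539) + 0) = sqrt(-1/4539 + 0) = sqrt(-1/4539) = I*sqrt(4539)/4539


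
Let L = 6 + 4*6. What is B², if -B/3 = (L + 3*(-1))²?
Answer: 4782969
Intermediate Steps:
L = 30 (L = 6 + 24 = 30)
B = -2187 (B = -3*(30 + 3*(-1))² = -3*(30 - 3)² = -3*27² = -3*729 = -2187)
B² = (-2187)² = 4782969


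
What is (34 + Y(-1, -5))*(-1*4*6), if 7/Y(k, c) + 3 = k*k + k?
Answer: -760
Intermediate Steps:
Y(k, c) = 7/(-3 + k + k**2) (Y(k, c) = 7/(-3 + (k*k + k)) = 7/(-3 + (k**2 + k)) = 7/(-3 + (k + k**2)) = 7/(-3 + k + k**2))
(34 + Y(-1, -5))*(-1*4*6) = (34 + 7/(-3 - 1 + (-1)**2))*(-1*4*6) = (34 + 7/(-3 - 1 + 1))*(-4*6) = (34 + 7/(-3))*(-24) = (34 + 7*(-1/3))*(-24) = (34 - 7/3)*(-24) = (95/3)*(-24) = -760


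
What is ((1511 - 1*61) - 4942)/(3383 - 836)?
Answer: -388/283 ≈ -1.3710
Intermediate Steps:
((1511 - 1*61) - 4942)/(3383 - 836) = ((1511 - 61) - 4942)/2547 = (1450 - 4942)*(1/2547) = -3492*1/2547 = -388/283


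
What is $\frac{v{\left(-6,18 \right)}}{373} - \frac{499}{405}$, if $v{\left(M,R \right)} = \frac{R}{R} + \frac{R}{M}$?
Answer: $- \frac{186937}{151065} \approx -1.2375$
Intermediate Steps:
$v{\left(M,R \right)} = 1 + \frac{R}{M}$
$\frac{v{\left(-6,18 \right)}}{373} - \frac{499}{405} = \frac{\frac{1}{-6} \left(-6 + 18\right)}{373} - \frac{499}{405} = \left(- \frac{1}{6}\right) 12 \cdot \frac{1}{373} - \frac{499}{405} = \left(-2\right) \frac{1}{373} - \frac{499}{405} = - \frac{2}{373} - \frac{499}{405} = - \frac{186937}{151065}$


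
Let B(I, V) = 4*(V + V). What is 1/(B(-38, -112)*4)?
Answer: -1/3584 ≈ -0.00027902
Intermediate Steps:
B(I, V) = 8*V (B(I, V) = 4*(2*V) = 8*V)
1/(B(-38, -112)*4) = 1/((8*(-112))*4) = 1/(-896*4) = 1/(-3584) = -1/3584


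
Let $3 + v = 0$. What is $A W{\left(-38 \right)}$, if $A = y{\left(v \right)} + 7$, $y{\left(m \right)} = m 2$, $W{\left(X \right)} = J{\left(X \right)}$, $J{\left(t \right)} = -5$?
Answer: $-5$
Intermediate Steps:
$v = -3$ ($v = -3 + 0 = -3$)
$W{\left(X \right)} = -5$
$y{\left(m \right)} = 2 m$
$A = 1$ ($A = 2 \left(-3\right) + 7 = -6 + 7 = 1$)
$A W{\left(-38 \right)} = 1 \left(-5\right) = -5$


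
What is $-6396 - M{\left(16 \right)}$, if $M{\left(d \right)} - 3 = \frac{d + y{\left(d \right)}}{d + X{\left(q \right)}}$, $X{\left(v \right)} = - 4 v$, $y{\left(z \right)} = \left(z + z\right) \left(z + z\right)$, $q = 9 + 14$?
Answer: $- \frac{121321}{19} \approx -6385.3$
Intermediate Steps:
$q = 23$
$y{\left(z \right)} = 4 z^{2}$ ($y{\left(z \right)} = 2 z 2 z = 4 z^{2}$)
$M{\left(d \right)} = 3 + \frac{d + 4 d^{2}}{-92 + d}$ ($M{\left(d \right)} = 3 + \frac{d + 4 d^{2}}{d - 92} = 3 + \frac{d + 4 d^{2}}{-92 + d}$)
$-6396 - M{\left(16 \right)} = -6396 - \frac{4 \left(-69 + 16 + 16^{2}\right)}{-92 + 16} = -6396 - \frac{4 \left(-69 + 16 + 256\right)}{-76} = -6396 - 4 \left(- \frac{1}{76}\right) 203 = -6396 - - \frac{203}{19} = -6396 + \frac{203}{19} = - \frac{121321}{19}$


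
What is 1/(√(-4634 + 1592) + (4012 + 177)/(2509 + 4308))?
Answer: 28556413/141383817259 - 1812388071*I*√2/141383817259 ≈ 0.00020198 - 0.018129*I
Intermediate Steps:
1/(√(-4634 + 1592) + (4012 + 177)/(2509 + 4308)) = 1/(√(-3042) + 4189/6817) = 1/(39*I*√2 + 4189*(1/6817)) = 1/(39*I*√2 + 4189/6817) = 1/(4189/6817 + 39*I*√2)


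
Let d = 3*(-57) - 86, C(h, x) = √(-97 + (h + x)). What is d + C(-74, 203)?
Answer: -257 + 4*√2 ≈ -251.34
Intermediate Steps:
C(h, x) = √(-97 + h + x)
d = -257 (d = -171 - 86 = -257)
d + C(-74, 203) = -257 + √(-97 - 74 + 203) = -257 + √32 = -257 + 4*√2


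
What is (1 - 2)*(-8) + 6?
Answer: 14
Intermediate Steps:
(1 - 2)*(-8) + 6 = -1*(-8) + 6 = 8 + 6 = 14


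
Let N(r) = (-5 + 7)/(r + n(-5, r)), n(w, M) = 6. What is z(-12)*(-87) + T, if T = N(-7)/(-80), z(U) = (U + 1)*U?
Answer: -459359/40 ≈ -11484.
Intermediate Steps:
N(r) = 2/(6 + r) (N(r) = (-5 + 7)/(r + 6) = 2/(6 + r))
z(U) = U*(1 + U) (z(U) = (1 + U)*U = U*(1 + U))
T = 1/40 (T = (2/(6 - 7))/(-80) = (2/(-1))*(-1/80) = (2*(-1))*(-1/80) = -2*(-1/80) = 1/40 ≈ 0.025000)
z(-12)*(-87) + T = -12*(1 - 12)*(-87) + 1/40 = -12*(-11)*(-87) + 1/40 = 132*(-87) + 1/40 = -11484 + 1/40 = -459359/40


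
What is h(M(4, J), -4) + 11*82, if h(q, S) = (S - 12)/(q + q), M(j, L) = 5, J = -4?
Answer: 4502/5 ≈ 900.40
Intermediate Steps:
h(q, S) = (-12 + S)/(2*q) (h(q, S) = (-12 + S)/((2*q)) = (-12 + S)*(1/(2*q)) = (-12 + S)/(2*q))
h(M(4, J), -4) + 11*82 = (½)*(-12 - 4)/5 + 11*82 = (½)*(⅕)*(-16) + 902 = -8/5 + 902 = 4502/5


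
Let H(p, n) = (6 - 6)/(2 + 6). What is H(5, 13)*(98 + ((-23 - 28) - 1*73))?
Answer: 0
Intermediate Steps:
H(p, n) = 0 (H(p, n) = 0/8 = 0*(1/8) = 0)
H(5, 13)*(98 + ((-23 - 28) - 1*73)) = 0*(98 + ((-23 - 28) - 1*73)) = 0*(98 + (-51 - 73)) = 0*(98 - 124) = 0*(-26) = 0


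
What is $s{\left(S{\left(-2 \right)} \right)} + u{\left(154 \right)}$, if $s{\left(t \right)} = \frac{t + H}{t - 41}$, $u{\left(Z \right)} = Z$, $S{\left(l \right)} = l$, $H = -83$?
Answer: $\frac{6707}{43} \approx 155.98$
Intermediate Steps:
$s{\left(t \right)} = \frac{-83 + t}{-41 + t}$ ($s{\left(t \right)} = \frac{t - 83}{t - 41} = \frac{-83 + t}{-41 + t}$)
$s{\left(S{\left(-2 \right)} \right)} + u{\left(154 \right)} = \frac{-83 - 2}{-41 - 2} + 154 = \frac{1}{-43} \left(-85\right) + 154 = \left(- \frac{1}{43}\right) \left(-85\right) + 154 = \frac{85}{43} + 154 = \frac{6707}{43}$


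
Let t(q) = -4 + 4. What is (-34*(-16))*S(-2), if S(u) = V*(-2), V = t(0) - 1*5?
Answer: 5440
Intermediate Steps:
t(q) = 0
V = -5 (V = 0 - 1*5 = 0 - 5 = -5)
S(u) = 10 (S(u) = -5*(-2) = 10)
(-34*(-16))*S(-2) = -34*(-16)*10 = 544*10 = 5440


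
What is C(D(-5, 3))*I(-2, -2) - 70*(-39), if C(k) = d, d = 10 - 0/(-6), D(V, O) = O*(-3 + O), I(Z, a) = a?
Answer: 2710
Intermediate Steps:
d = 10 (d = 10 - 0*(-1)/6 = 10 - 1*0 = 10 + 0 = 10)
C(k) = 10
C(D(-5, 3))*I(-2, -2) - 70*(-39) = 10*(-2) - 70*(-39) = -20 + 2730 = 2710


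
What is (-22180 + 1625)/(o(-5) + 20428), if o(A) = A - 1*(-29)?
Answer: -20555/20452 ≈ -1.0050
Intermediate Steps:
o(A) = 29 + A (o(A) = A + 29 = 29 + A)
(-22180 + 1625)/(o(-5) + 20428) = (-22180 + 1625)/((29 - 5) + 20428) = -20555/(24 + 20428) = -20555/20452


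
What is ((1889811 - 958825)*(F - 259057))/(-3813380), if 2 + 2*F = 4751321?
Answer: -394105459013/762676 ≈ -5.1674e+5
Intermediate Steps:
F = 4751319/2 (F = -1 + (1/2)*4751321 = -1 + 4751321/2 = 4751319/2 ≈ 2.3757e+6)
((1889811 - 958825)*(F - 259057))/(-3813380) = ((1889811 - 958825)*(4751319/2 - 259057))/(-3813380) = (930986*(4233205/2))*(-1/3813380) = 1970527295065*(-1/3813380) = -394105459013/762676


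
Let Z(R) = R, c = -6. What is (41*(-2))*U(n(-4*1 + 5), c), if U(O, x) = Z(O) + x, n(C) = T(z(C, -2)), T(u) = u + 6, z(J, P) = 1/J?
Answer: -82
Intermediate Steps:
T(u) = 6 + u
n(C) = 6 + 1/C
U(O, x) = O + x
(41*(-2))*U(n(-4*1 + 5), c) = (41*(-2))*((6 + 1/(-4*1 + 5)) - 6) = -82*((6 + 1/(-4 + 5)) - 6) = -82*((6 + 1/1) - 6) = -82*((6 + 1) - 6) = -82*(7 - 6) = -82*1 = -82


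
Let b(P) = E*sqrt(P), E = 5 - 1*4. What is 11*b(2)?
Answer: 11*sqrt(2) ≈ 15.556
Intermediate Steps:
E = 1 (E = 5 - 4 = 1)
b(P) = sqrt(P) (b(P) = 1*sqrt(P) = sqrt(P))
11*b(2) = 11*sqrt(2)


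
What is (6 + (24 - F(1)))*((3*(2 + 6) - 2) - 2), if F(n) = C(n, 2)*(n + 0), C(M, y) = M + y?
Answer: 540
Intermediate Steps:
F(n) = n*(2 + n) (F(n) = (n + 2)*(n + 0) = (2 + n)*n = n*(2 + n))
(6 + (24 - F(1)))*((3*(2 + 6) - 2) - 2) = (6 + (24 - (2 + 1)))*((3*(2 + 6) - 2) - 2) = (6 + (24 - 3))*((3*8 - 2) - 2) = (6 + (24 - 1*3))*((24 - 2) - 2) = (6 + (24 - 3))*(22 - 2) = (6 + 21)*20 = 27*20 = 540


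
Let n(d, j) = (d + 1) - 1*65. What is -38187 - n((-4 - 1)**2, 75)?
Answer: -38148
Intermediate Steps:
n(d, j) = -64 + d (n(d, j) = (1 + d) - 65 = -64 + d)
-38187 - n((-4 - 1)**2, 75) = -38187 - (-64 + (-4 - 1)**2) = -38187 - (-64 + (-5)**2) = -38187 - (-64 + 25) = -38187 - 1*(-39) = -38187 + 39 = -38148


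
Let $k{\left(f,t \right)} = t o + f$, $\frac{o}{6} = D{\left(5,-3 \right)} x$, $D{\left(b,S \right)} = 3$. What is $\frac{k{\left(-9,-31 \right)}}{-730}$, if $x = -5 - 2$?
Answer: $- \frac{3897}{730} \approx -5.3384$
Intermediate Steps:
$x = -7$ ($x = -5 - 2 = -7$)
$o = -126$ ($o = 6 \cdot 3 \left(-7\right) = 6 \left(-21\right) = -126$)
$k{\left(f,t \right)} = f - 126 t$ ($k{\left(f,t \right)} = t \left(-126\right) + f = - 126 t + f = f - 126 t$)
$\frac{k{\left(-9,-31 \right)}}{-730} = \frac{-9 - -3906}{-730} = \left(-9 + 3906\right) \left(- \frac{1}{730}\right) = 3897 \left(- \frac{1}{730}\right) = - \frac{3897}{730}$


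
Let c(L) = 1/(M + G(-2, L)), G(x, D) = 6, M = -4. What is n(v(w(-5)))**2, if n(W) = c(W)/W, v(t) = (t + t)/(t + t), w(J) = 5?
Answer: 1/4 ≈ 0.25000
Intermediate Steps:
v(t) = 1 (v(t) = (2*t)/((2*t)) = (2*t)*(1/(2*t)) = 1)
c(L) = 1/2 (c(L) = 1/(-4 + 6) = 1/2)
n(W) = 1/(2*W)
n(v(w(-5)))**2 = ((1/2)/1)**2 = ((1/2)*1)**2 = (1/2)**2 = 1/4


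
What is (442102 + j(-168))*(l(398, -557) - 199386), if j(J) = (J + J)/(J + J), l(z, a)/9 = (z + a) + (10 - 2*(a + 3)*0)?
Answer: -88742008881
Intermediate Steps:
l(z, a) = 90 + 9*a + 9*z (l(z, a) = 9*((z + a) + (10 - 2*(a + 3)*0)) = 9*((a + z) + (10 - 2*(3 + a)*0)) = 9*((a + z) + (10 + (-6 - 2*a)*0)) = 9*((a + z) + (10 + 0)) = 9*((a + z) + 10) = 9*(10 + a + z) = 90 + 9*a + 9*z)
j(J) = 1 (j(J) = (2*J)/((2*J)) = (2*J)*(1/(2*J)) = 1)
(442102 + j(-168))*(l(398, -557) - 199386) = (442102 + 1)*((90 + 9*(-557) + 9*398) - 199386) = 442103*((90 - 5013 + 3582) - 199386) = 442103*(-1341 - 199386) = 442103*(-200727) = -88742008881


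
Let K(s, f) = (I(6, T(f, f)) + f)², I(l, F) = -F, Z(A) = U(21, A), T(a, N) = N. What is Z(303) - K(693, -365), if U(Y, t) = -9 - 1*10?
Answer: -19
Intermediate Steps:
U(Y, t) = -19 (U(Y, t) = -9 - 10 = -19)
Z(A) = -19
K(s, f) = 0 (K(s, f) = (-f + f)² = 0² = 0)
Z(303) - K(693, -365) = -19 - 1*0 = -19 + 0 = -19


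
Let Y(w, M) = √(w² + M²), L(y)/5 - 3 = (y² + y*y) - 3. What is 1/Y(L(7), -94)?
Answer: √74/4292 ≈ 0.0020043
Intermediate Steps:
L(y) = 10*y² (L(y) = 15 + 5*((y² + y*y) - 3) = 15 + 5*((y² + y²) - 3) = 15 + 5*(2*y² - 3) = 15 + 5*(-3 + 2*y²) = 15 + (-15 + 10*y²) = 10*y²)
Y(w, M) = √(M² + w²)
1/Y(L(7), -94) = 1/(√((-94)² + (10*7²)²)) = 1/(√(8836 + (10*49)²)) = 1/(√(8836 + 490²)) = 1/(√(8836 + 240100)) = 1/(√248936) = 1/(58*√74) = √74/4292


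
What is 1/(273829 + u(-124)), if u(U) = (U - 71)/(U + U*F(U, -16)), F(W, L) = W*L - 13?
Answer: 244528/66958857907 ≈ 3.6519e-6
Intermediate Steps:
F(W, L) = -13 + L*W (F(W, L) = L*W - 13 = -13 + L*W)
u(U) = (-71 + U)/(U + U*(-13 - 16*U)) (u(U) = (U - 71)/(U + U*(-13 - 16*U)) = (-71 + U)/(U + U*(-13 - 16*U)))
1/(273829 + u(-124)) = 1/(273829 + (¼)*(71 - 1*(-124))/(-124*(3 + 4*(-124)))) = 1/(273829 + (¼)*(-1/124)*(71 + 124)/(3 - 496)) = 1/(273829 + (¼)*(-1/124)*195/(-493)) = 1/(273829 + (¼)*(-1/124)*(-1/493)*195) = 1/(273829 + 195/244528) = 1/(66958857907/244528) = 244528/66958857907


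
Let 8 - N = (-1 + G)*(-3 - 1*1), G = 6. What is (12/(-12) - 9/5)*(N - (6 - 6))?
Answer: -392/5 ≈ -78.400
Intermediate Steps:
N = 28 (N = 8 - (-1 + 6)*(-3 - 1*1) = 8 - 5*(-3 - 1) = 8 - 5*(-4) = 8 - 1*(-20) = 8 + 20 = 28)
(12/(-12) - 9/5)*(N - (6 - 6)) = (12/(-12) - 9/5)*(28 - (6 - 6)) = (12*(-1/12) - 9*⅕)*(28 - 1*0) = (-1 - 9/5)*(28 + 0) = -14/5*28 = -392/5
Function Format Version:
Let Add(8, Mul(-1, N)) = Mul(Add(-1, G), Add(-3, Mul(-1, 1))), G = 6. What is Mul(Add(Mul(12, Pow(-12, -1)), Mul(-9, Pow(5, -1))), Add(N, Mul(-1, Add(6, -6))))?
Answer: Rational(-392, 5) ≈ -78.400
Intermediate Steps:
N = 28 (N = Add(8, Mul(-1, Mul(Add(-1, 6), Add(-3, Mul(-1, 1))))) = Add(8, Mul(-1, Mul(5, Add(-3, -1)))) = Add(8, Mul(-1, Mul(5, -4))) = Add(8, Mul(-1, -20)) = Add(8, 20) = 28)
Mul(Add(Mul(12, Pow(-12, -1)), Mul(-9, Pow(5, -1))), Add(N, Mul(-1, Add(6, -6)))) = Mul(Add(Mul(12, Pow(-12, -1)), Mul(-9, Pow(5, -1))), Add(28, Mul(-1, Add(6, -6)))) = Mul(Add(Mul(12, Rational(-1, 12)), Mul(-9, Rational(1, 5))), Add(28, Mul(-1, 0))) = Mul(Add(-1, Rational(-9, 5)), Add(28, 0)) = Mul(Rational(-14, 5), 28) = Rational(-392, 5)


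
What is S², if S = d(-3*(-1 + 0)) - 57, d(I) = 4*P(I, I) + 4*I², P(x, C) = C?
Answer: 81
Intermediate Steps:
d(I) = 4*I + 4*I²
S = -9 (S = 4*(-3*(-1 + 0))*(1 - 3*(-1 + 0)) - 57 = 4*(-3*(-1))*(1 - 3*(-1)) - 57 = 4*3*(1 + 3) - 57 = 4*3*4 - 57 = 48 - 57 = -9)
S² = (-9)² = 81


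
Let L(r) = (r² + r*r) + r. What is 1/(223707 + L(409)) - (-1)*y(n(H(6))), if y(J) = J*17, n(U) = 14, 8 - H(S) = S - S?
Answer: 132965365/558678 ≈ 238.00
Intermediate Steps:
L(r) = r + 2*r² (L(r) = (r² + r²) + r = 2*r² + r = r + 2*r²)
H(S) = 8 (H(S) = 8 - (S - S) = 8 - 1*0 = 8 + 0 = 8)
y(J) = 17*J
1/(223707 + L(409)) - (-1)*y(n(H(6))) = 1/(223707 + 409*(1 + 2*409)) - (-1)*17*14 = 1/(223707 + 409*(1 + 818)) - (-1)*238 = 1/(223707 + 409*819) - 1*(-238) = 1/(223707 + 334971) + 238 = 1/558678 + 238 = 132965365/558678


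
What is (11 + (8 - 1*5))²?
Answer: 196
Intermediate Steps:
(11 + (8 - 1*5))² = (11 + (8 - 5))² = (11 + 3)² = 14² = 196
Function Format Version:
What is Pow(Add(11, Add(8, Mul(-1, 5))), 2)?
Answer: 196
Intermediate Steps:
Pow(Add(11, Add(8, Mul(-1, 5))), 2) = Pow(Add(11, Add(8, -5)), 2) = Pow(Add(11, 3), 2) = Pow(14, 2) = 196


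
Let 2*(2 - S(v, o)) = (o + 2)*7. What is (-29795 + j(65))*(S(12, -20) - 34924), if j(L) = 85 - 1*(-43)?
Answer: 1034161953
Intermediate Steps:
j(L) = 128 (j(L) = 85 + 43 = 128)
S(v, o) = -5 - 7*o/2 (S(v, o) = 2 - (o + 2)*7/2 = 2 - (2 + o)*7/2 = 2 - (14 + 7*o)/2 = 2 + (-7 - 7*o/2) = -5 - 7*o/2)
(-29795 + j(65))*(S(12, -20) - 34924) = (-29795 + 128)*((-5 - 7/2*(-20)) - 34924) = -29667*((-5 + 70) - 34924) = -29667*(65 - 34924) = -29667*(-34859) = 1034161953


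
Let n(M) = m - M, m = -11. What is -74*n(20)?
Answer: 2294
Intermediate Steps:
n(M) = -11 - M
-74*n(20) = -74*(-11 - 1*20) = -74*(-11 - 20) = -74*(-31) = 2294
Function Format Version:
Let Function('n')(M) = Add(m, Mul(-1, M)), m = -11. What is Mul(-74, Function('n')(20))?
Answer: 2294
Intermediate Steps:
Function('n')(M) = Add(-11, Mul(-1, M))
Mul(-74, Function('n')(20)) = Mul(-74, Add(-11, Mul(-1, 20))) = Mul(-74, Add(-11, -20)) = Mul(-74, -31) = 2294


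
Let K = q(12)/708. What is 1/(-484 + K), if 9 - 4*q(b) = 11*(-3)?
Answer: -472/228441 ≈ -0.0020662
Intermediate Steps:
q(b) = 21/2 (q(b) = 9/4 - 11*(-3)/4 = 9/4 - ¼*(-33) = 9/4 + 33/4 = 21/2)
K = 7/472 (K = (21/2)/708 = (21/2)*(1/708) = 7/472 ≈ 0.014831)
1/(-484 + K) = 1/(-484 + 7/472) = 1/(-228441/472) = -472/228441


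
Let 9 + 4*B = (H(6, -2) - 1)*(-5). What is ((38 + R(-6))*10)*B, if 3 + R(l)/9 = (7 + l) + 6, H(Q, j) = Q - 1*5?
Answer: -1665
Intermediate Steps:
H(Q, j) = -5 + Q (H(Q, j) = Q - 5 = -5 + Q)
R(l) = 90 + 9*l (R(l) = -27 + 9*((7 + l) + 6) = -27 + 9*(13 + l) = -27 + (117 + 9*l) = 90 + 9*l)
B = -9/4 (B = -9/4 + (((-5 + 6) - 1)*(-5))/4 = -9/4 + ((1 - 1)*(-5))/4 = -9/4 + (0*(-5))/4 = -9/4 + (¼)*0 = -9/4 + 0 = -9/4 ≈ -2.2500)
((38 + R(-6))*10)*B = ((38 + (90 + 9*(-6)))*10)*(-9/4) = ((38 + (90 - 54))*10)*(-9/4) = ((38 + 36)*10)*(-9/4) = (74*10)*(-9/4) = 740*(-9/4) = -1665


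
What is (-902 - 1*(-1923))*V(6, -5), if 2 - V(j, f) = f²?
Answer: -23483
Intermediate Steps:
V(j, f) = 2 - f²
(-902 - 1*(-1923))*V(6, -5) = (-902 - 1*(-1923))*(2 - 1*(-5)²) = (-902 + 1923)*(2 - 1*25) = 1021*(2 - 25) = 1021*(-23) = -23483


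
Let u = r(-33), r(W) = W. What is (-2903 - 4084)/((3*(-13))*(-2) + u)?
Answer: -2329/15 ≈ -155.27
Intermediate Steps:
u = -33
(-2903 - 4084)/((3*(-13))*(-2) + u) = (-2903 - 4084)/((3*(-13))*(-2) - 33) = -6987/(-39*(-2) - 33) = -6987/(78 - 33) = -6987/45 = -6987*1/45 = -2329/15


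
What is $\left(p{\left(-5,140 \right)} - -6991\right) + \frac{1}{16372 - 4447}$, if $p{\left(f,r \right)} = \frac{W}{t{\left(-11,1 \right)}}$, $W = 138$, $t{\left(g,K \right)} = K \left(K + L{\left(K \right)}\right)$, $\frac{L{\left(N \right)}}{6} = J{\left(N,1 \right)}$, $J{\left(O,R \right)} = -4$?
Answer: $\frac{83296126}{11925} \approx 6985.0$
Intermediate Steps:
$L{\left(N \right)} = -24$ ($L{\left(N \right)} = 6 \left(-4\right) = -24$)
$t{\left(g,K \right)} = K \left(-24 + K\right)$ ($t{\left(g,K \right)} = K \left(K - 24\right) = K \left(-24 + K\right)$)
$p{\left(f,r \right)} = -6$ ($p{\left(f,r \right)} = \frac{138}{1 \left(-24 + 1\right)} = \frac{138}{1 \left(-23\right)} = \frac{138}{-23} = 138 \left(- \frac{1}{23}\right) = -6$)
$\left(p{\left(-5,140 \right)} - -6991\right) + \frac{1}{16372 - 4447} = \left(-6 - -6991\right) + \frac{1}{16372 - 4447} = \left(-6 + 6991\right) + \frac{1}{11925} = 6985 + \frac{1}{11925} = \frac{83296126}{11925}$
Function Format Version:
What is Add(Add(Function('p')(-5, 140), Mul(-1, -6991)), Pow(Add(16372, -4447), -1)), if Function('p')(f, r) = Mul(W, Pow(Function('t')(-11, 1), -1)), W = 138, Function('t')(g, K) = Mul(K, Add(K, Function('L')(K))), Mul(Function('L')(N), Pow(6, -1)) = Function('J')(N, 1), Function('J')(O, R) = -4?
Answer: Rational(83296126, 11925) ≈ 6985.0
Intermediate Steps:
Function('L')(N) = -24 (Function('L')(N) = Mul(6, -4) = -24)
Function('t')(g, K) = Mul(K, Add(-24, K)) (Function('t')(g, K) = Mul(K, Add(K, -24)) = Mul(K, Add(-24, K)))
Function('p')(f, r) = -6 (Function('p')(f, r) = Mul(138, Pow(Mul(1, Add(-24, 1)), -1)) = Mul(138, Pow(Mul(1, -23), -1)) = Mul(138, Pow(-23, -1)) = Mul(138, Rational(-1, 23)) = -6)
Add(Add(Function('p')(-5, 140), Mul(-1, -6991)), Pow(Add(16372, -4447), -1)) = Add(Add(-6, Mul(-1, -6991)), Pow(Add(16372, -4447), -1)) = Add(Add(-6, 6991), Pow(11925, -1)) = Add(6985, Rational(1, 11925)) = Rational(83296126, 11925)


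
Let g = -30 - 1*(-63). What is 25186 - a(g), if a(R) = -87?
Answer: 25273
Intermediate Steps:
g = 33 (g = -30 + 63 = 33)
25186 - a(g) = 25186 - 1*(-87) = 25186 + 87 = 25273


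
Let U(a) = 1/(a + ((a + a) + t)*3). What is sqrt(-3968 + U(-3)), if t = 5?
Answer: I*sqrt(142854)/6 ≈ 62.993*I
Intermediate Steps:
U(a) = 1/(15 + 7*a) (U(a) = 1/(a + ((a + a) + 5)*3) = 1/(a + (2*a + 5)*3) = 1/(a + (5 + 2*a)*3) = 1/(a + (15 + 6*a)) = 1/(15 + 7*a))
sqrt(-3968 + U(-3)) = sqrt(-3968 + 1/(15 + 7*(-3))) = sqrt(-3968 + 1/(15 - 21)) = sqrt(-3968 + 1/(-6)) = sqrt(-3968 - 1/6) = sqrt(-23809/6) = I*sqrt(142854)/6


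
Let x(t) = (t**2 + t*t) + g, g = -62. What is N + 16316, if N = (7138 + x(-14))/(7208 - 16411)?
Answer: 150148680/9203 ≈ 16315.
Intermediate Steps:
x(t) = -62 + 2*t**2 (x(t) = (t**2 + t*t) - 62 = (t**2 + t**2) - 62 = 2*t**2 - 62 = -62 + 2*t**2)
N = -7468/9203 (N = (7138 + (-62 + 2*(-14)**2))/(7208 - 16411) = (7138 + (-62 + 2*196))/(-9203) = (7138 + (-62 + 392))*(-1/9203) = (7138 + 330)*(-1/9203) = 7468*(-1/9203) = -7468/9203 ≈ -0.81147)
N + 16316 = -7468/9203 + 16316 = 150148680/9203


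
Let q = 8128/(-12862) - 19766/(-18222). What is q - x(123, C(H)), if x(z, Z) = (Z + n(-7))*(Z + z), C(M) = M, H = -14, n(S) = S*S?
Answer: -223505157946/58592841 ≈ -3814.5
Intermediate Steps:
n(S) = S**2
q = 26530469/58592841 (q = 8128*(-1/12862) - 19766*(-1/18222) = -4064/6431 + 9883/9111 = 26530469/58592841 ≈ 0.45279)
x(z, Z) = (49 + Z)*(Z + z) (x(z, Z) = (Z + (-7)**2)*(Z + z) = (Z + 49)*(Z + z) = (49 + Z)*(Z + z))
q - x(123, C(H)) = 26530469/58592841 - ((-14)**2 + 49*(-14) + 49*123 - 14*123) = 26530469/58592841 - (196 - 686 + 6027 - 1722) = 26530469/58592841 - 1*3815 = 26530469/58592841 - 3815 = -223505157946/58592841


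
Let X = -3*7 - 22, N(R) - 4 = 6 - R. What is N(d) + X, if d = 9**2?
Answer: -114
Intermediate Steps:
d = 81
N(R) = 10 - R (N(R) = 4 + (6 - R) = 10 - R)
X = -43 (X = -21 - 22 = -43)
N(d) + X = (10 - 1*81) - 43 = (10 - 81) - 43 = -71 - 43 = -114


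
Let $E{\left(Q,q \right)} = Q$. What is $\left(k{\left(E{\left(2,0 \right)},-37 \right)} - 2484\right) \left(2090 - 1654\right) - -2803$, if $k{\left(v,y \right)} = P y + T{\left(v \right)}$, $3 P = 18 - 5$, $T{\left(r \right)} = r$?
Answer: $- \frac{3447763}{3} \approx -1.1493 \cdot 10^{6}$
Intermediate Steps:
$P = \frac{13}{3}$ ($P = \frac{18 - 5}{3} = \frac{1}{3} \cdot 13 = \frac{13}{3} \approx 4.3333$)
$k{\left(v,y \right)} = v + \frac{13 y}{3}$ ($k{\left(v,y \right)} = \frac{13 y}{3} + v = v + \frac{13 y}{3}$)
$\left(k{\left(E{\left(2,0 \right)},-37 \right)} - 2484\right) \left(2090 - 1654\right) - -2803 = \left(\left(2 + \frac{13}{3} \left(-37\right)\right) - 2484\right) \left(2090 - 1654\right) - -2803 = \left(\left(2 - \frac{481}{3}\right) - 2484\right) 436 + 2803 = \left(- \frac{475}{3} - 2484\right) 436 + 2803 = \left(- \frac{7927}{3}\right) 436 + 2803 = - \frac{3456172}{3} + 2803 = - \frac{3447763}{3}$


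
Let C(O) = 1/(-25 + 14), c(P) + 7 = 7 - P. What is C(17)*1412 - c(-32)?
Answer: -1764/11 ≈ -160.36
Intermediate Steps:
c(P) = -P (c(P) = -7 + (7 - P) = -P)
C(O) = -1/11 (C(O) = 1/(-11) = -1/11)
C(17)*1412 - c(-32) = -1/11*1412 - (-1)*(-32) = -1412/11 - 1*32 = -1412/11 - 32 = -1764/11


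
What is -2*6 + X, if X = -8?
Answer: -20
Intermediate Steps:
-2*6 + X = -2*6 - 8 = -12 - 8 = -20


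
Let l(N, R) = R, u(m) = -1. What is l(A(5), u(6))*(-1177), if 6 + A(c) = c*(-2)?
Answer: 1177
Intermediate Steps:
A(c) = -6 - 2*c (A(c) = -6 + c*(-2) = -6 - 2*c)
l(A(5), u(6))*(-1177) = -1*(-1177) = 1177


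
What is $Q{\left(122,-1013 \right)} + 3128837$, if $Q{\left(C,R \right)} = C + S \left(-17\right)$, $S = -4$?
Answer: $3129027$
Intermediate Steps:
$Q{\left(C,R \right)} = 68 + C$ ($Q{\left(C,R \right)} = C - -68 = C + 68 = 68 + C$)
$Q{\left(122,-1013 \right)} + 3128837 = \left(68 + 122\right) + 3128837 = 190 + 3128837 = 3129027$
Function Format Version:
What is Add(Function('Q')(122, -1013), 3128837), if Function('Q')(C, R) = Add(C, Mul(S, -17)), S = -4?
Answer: 3129027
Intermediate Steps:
Function('Q')(C, R) = Add(68, C) (Function('Q')(C, R) = Add(C, Mul(-4, -17)) = Add(C, 68) = Add(68, C))
Add(Function('Q')(122, -1013), 3128837) = Add(Add(68, 122), 3128837) = Add(190, 3128837) = 3129027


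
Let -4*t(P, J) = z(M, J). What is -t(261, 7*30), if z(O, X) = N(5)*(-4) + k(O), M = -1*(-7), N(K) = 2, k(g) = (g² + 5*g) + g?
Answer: 83/4 ≈ 20.750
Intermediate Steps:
k(g) = g² + 6*g
M = 7
z(O, X) = -8 + O*(6 + O) (z(O, X) = 2*(-4) + O*(6 + O) = -8 + O*(6 + O))
t(P, J) = -83/4 (t(P, J) = -(-8 + 7*(6 + 7))/4 = -(-8 + 7*13)/4 = -(-8 + 91)/4 = -¼*83 = -83/4)
-t(261, 7*30) = -1*(-83/4) = 83/4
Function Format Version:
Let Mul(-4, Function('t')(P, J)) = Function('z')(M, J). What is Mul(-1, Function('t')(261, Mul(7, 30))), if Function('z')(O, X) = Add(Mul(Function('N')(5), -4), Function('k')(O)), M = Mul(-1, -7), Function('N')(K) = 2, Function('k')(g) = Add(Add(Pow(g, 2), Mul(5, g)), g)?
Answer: Rational(83, 4) ≈ 20.750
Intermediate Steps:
Function('k')(g) = Add(Pow(g, 2), Mul(6, g))
M = 7
Function('z')(O, X) = Add(-8, Mul(O, Add(6, O))) (Function('z')(O, X) = Add(Mul(2, -4), Mul(O, Add(6, O))) = Add(-8, Mul(O, Add(6, O))))
Function('t')(P, J) = Rational(-83, 4) (Function('t')(P, J) = Mul(Rational(-1, 4), Add(-8, Mul(7, Add(6, 7)))) = Mul(Rational(-1, 4), Add(-8, Mul(7, 13))) = Mul(Rational(-1, 4), Add(-8, 91)) = Mul(Rational(-1, 4), 83) = Rational(-83, 4))
Mul(-1, Function('t')(261, Mul(7, 30))) = Mul(-1, Rational(-83, 4)) = Rational(83, 4)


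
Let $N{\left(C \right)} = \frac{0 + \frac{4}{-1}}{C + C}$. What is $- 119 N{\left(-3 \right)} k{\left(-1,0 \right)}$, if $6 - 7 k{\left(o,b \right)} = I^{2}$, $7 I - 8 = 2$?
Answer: $- \frac{6596}{147} \approx -44.871$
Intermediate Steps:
$I = \frac{10}{7}$ ($I = \frac{8}{7} + \frac{1}{7} \cdot 2 = \frac{8}{7} + \frac{2}{7} = \frac{10}{7} \approx 1.4286$)
$N{\left(C \right)} = - \frac{2}{C}$ ($N{\left(C \right)} = \frac{0 + 4 \left(-1\right)}{2 C} = \left(0 - 4\right) \frac{1}{2 C} = - 4 \frac{1}{2 C} = - \frac{2}{C}$)
$k{\left(o,b \right)} = \frac{194}{343}$ ($k{\left(o,b \right)} = \frac{6}{7} - \frac{\left(\frac{10}{7}\right)^{2}}{7} = \frac{6}{7} - \frac{100}{343} = \frac{194}{343}$)
$- 119 N{\left(-3 \right)} k{\left(-1,0 \right)} = - 119 - \frac{2}{-3} \cdot \frac{194}{343} = - 119 \left(-2\right) \left(- \frac{1}{3}\right) \frac{194}{343} = - 119 \cdot \frac{2}{3} \cdot \frac{194}{343} = \left(-119\right) \frac{388}{1029} = - \frac{6596}{147}$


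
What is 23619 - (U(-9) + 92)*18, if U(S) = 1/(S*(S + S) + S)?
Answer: 373369/17 ≈ 21963.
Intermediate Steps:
U(S) = 1/(S + 2*S²) (U(S) = 1/(S*(2*S) + S) = 1/(2*S² + S) = 1/(S + 2*S²))
23619 - (U(-9) + 92)*18 = 23619 - (1/((-9)*(1 + 2*(-9))) + 92)*18 = 23619 - (-1/(9*(1 - 18)) + 92)*18 = 23619 - (-⅑/(-17) + 92)*18 = 23619 - (-⅑*(-1/17) + 92)*18 = 23619 - (1/153 + 92)*18 = 23619 - 14077*18/153 = 23619 - 1*28154/17 = 23619 - 28154/17 = 373369/17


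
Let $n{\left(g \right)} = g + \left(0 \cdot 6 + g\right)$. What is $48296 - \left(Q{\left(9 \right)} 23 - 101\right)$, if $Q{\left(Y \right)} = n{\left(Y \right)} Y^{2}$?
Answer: $14863$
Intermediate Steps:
$n{\left(g \right)} = 2 g$ ($n{\left(g \right)} = g + \left(0 + g\right) = g + g = 2 g$)
$Q{\left(Y \right)} = 2 Y^{3}$ ($Q{\left(Y \right)} = 2 Y Y^{2} = 2 Y^{3}$)
$48296 - \left(Q{\left(9 \right)} 23 - 101\right) = 48296 - \left(2 \cdot 9^{3} \cdot 23 - 101\right) = 48296 - \left(2 \cdot 729 \cdot 23 - 101\right) = 48296 - \left(1458 \cdot 23 - 101\right) = 48296 - \left(33534 - 101\right) = 48296 - 33433 = 14863$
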